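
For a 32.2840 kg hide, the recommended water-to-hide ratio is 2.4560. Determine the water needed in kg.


Formula: Water = hide_weight * ratio
Substituting: Water = 32.2840 * 2.4560
Result: 79.2895 kg


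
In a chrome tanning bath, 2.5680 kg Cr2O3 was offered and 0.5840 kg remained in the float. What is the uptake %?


Formula: Uptake = (offered - residual) / offered * 100
Substituting: Uptake = (2.5680 - 0.5840) / 2.5680 * 100
Result: 77.2586 %


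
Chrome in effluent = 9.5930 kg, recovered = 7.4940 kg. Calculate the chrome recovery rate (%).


Formula: Recovery = recovered / input * 100
Substituting: Recovery = 7.4940 / 9.5930 * 100
Result: 78.1195 %


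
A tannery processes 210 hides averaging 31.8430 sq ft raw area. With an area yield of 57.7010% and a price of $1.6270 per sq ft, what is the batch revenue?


Raw_total = N * avg_area = 210 * 31.8430 = 6687.0300 sq ft
Finished = Raw_total * yield / 100 = 6687.0300 * 57.7010 / 100 = 3858.4832 sq ft
Value = Finished * price = 3858.4832 * 1.6270 = 6277.7521 $


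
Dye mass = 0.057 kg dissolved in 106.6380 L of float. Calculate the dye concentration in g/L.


Formula: Conc = dye_mass(kg) / volume(L) * 1000
Substituting: Conc = 0.057 / 106.6380 * 1000
Result: 0.5345 g/L


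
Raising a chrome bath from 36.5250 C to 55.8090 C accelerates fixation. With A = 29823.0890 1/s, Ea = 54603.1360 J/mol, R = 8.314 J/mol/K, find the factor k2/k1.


T1 = 36.5250 + 273.15 = 309.6750 K; T2 = 55.8090 + 273.15 = 328.9590 K
k1 = A * exp(-Ea/(R*T1)) = 29823.0890 * exp(-54603.1360/(8.314*309.6750)) = 1.8365e-05 1/s
k2 = A * exp(-Ea/(R*T2)) = 29823.0890 * exp(-54603.1360/(8.314*328.9590)) = 6.3670e-05 1/s
k2/k1 = 6.3670e-05 / 1.8365e-05 = 3.4668


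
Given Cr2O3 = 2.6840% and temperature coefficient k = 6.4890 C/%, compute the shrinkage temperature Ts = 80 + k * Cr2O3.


Formula: Ts = 80 + k * Cr2O3
Substituting: Ts = 80 + 6.4890 * 2.6840
Result: 97.4165 C


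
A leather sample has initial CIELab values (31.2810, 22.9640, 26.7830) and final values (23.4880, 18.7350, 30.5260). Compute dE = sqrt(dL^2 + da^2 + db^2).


dL = -7.7930, da = -4.2290, db = 3.7430
dE = sqrt((-7.7930)^2 + (-4.2290)^2 + 3.7430^2) = 9.6242


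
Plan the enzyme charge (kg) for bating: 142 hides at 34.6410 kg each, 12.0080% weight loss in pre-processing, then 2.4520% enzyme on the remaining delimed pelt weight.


Total_raw = N * avg_wt = 142 * 34.6410 = 4919.0220 kg
Substrate = Total_raw * (1 - loss/100) = 4919.0220 * (1 - 12.0080/100) = 4328.3458 kg
Enzyme = Substrate * pct / 100 = 4328.3458 * 2.4520 / 100 = 106.1310 kg


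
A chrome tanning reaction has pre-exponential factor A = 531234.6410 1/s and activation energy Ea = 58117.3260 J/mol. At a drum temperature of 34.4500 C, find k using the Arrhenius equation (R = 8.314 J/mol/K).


T_K = T_C + 273.15 = 34.4500 + 273.15 = 307.6000 K
exponent = -Ea / (R * T_K) = -58117.3260 / (8.314 * 307.6000) = -22.7253
k = A * exp(exponent) = 531234.6410 * exp(-22.7253) = 7.1750e-05 1/s


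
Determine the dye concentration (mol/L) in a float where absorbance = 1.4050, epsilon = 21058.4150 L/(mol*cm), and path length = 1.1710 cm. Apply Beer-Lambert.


Formula: c = A / (epsilon * l)
Substituting: c = 1.4050 / (21058.4150 * 1.1710)
Result: 5.6976e-05 mol/L


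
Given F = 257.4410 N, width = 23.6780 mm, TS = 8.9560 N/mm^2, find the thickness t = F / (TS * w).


Formula: t = F / (TS * w)
Substituting: t = 257.4410 / (8.9560 * 23.6780)
Result: 1.2140 mm


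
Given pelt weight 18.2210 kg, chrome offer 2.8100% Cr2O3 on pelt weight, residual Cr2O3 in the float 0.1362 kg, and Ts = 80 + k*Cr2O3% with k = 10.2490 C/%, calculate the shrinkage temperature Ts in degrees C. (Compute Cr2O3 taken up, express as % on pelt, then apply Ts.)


Offered = pelt * offer_pct / 100 = 18.2210 * 2.8100 / 100 = 0.5120 kg
Uptake = offered - residual = 0.5120 - 0.1362 = 0.3758 kg
Cr2O3% on pelt = uptake / pelt * 100 = 0.3758 / 18.2210 * 100 = 2.0625 %
Ts = 80 + k * Cr2O3% = 80 + 10.2490 * 2.0625 = 101.1387 C


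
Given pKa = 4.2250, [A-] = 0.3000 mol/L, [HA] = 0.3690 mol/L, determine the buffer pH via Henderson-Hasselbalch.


ratio = [A-] / [HA] = 0.3000 / 0.3690 = 0.8130
log10(ratio) = -0.0899051
pH = pKa + log10(ratio) = 4.2250 - 0.0899051 = 4.1351


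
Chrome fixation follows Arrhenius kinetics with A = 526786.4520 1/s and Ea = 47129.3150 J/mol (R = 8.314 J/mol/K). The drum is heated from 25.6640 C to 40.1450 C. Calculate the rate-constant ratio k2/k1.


T1 = 25.6640 + 273.15 = 298.8140 K; T2 = 40.1450 + 273.15 = 313.2950 K
k1 = A * exp(-Ea/(R*T1)) = 526786.4520 * exp(-47129.3150/(8.314*298.8140)) = 0.00303966 1/s
k2 = A * exp(-Ea/(R*T2)) = 526786.4520 * exp(-47129.3150/(8.314*313.2950)) = 0.00730526 1/s
k2/k1 = 0.00730526 / 0.00303966 = 2.4033


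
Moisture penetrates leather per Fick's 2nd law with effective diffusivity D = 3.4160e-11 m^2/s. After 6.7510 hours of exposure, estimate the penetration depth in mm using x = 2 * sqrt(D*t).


t = 6.7510 hr * 3600 = 24303.6000 s
D * t = 3.4160e-11 * 24303.6000 = 8.3021e-07
x = 2 * sqrt(D*t) = 2 * sqrt(8.3021e-07) = 0.00182232 m = 1.8223 mm


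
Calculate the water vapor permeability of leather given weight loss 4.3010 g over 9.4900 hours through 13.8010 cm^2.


Formula: WVP = loss / (area * time)
Substituting: WVP = 4.3010 / (13.8010 * 9.4900)
Result: 0.0328392 g/(cm^2*hr)


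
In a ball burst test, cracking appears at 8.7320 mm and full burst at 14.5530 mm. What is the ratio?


Formula: Ratio = crack / burst
Substituting: Ratio = 8.7320 / 14.5530
Result: 0.6000


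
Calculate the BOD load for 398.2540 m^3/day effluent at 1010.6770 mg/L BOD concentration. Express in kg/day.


Formula: BOD_load = volume * conc / 1000
Substituting: BOD_load = 398.2540 * 1010.6770 / 1000
Result: 402.5062 kg/day


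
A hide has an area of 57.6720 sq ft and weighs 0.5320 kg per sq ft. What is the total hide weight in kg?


Formula: Weight = area * weight_per_sqft
Substituting: Weight = 57.6720 * 0.5320
Result: 30.6815 kg


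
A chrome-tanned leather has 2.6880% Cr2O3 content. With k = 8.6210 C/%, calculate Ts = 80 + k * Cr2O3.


Formula: Ts = 80 + k * Cr2O3
Substituting: Ts = 80 + 8.6210 * 2.6880
Result: 103.1732 C


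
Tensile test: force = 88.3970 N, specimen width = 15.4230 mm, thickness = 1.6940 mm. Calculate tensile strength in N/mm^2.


Formula: TS = force / (width * thickness)
Substituting: TS = 88.3970 / (15.4230 * 1.6940)
Result: 3.3834 N/mm^2


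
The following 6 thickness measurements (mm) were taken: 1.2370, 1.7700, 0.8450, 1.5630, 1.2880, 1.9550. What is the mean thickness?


Formula: Average = sum / n
Substituting: Average = 8.6580 / 6
Result: 1.4430 mm


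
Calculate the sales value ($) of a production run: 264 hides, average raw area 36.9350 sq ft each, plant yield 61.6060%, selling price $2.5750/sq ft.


Raw_total = N * avg_area = 264 * 36.9350 = 9750.8400 sq ft
Finished = Raw_total * yield / 100 = 9750.8400 * 61.6060 / 100 = 6007.1025 sq ft
Value = Finished * price = 6007.1025 * 2.5750 = 15468.2889 $


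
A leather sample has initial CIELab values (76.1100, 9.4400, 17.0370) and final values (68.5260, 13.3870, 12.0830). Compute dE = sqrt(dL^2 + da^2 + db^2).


dL = -7.5840, da = 3.9470, db = -4.9540
dE = sqrt((-7.5840)^2 + 3.9470^2 + (-4.9540)^2) = 9.8812


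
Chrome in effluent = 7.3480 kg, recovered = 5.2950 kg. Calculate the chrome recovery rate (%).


Formula: Recovery = recovered / input * 100
Substituting: Recovery = 5.2950 / 7.3480 * 100
Result: 72.0604 %


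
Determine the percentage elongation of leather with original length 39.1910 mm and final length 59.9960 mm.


Formula: Elongation = (Lf - L0) / L0 * 100
Substituting: Elongation = (59.9960 - 39.1910) / 39.1910 * 100
Result: 53.0862 %


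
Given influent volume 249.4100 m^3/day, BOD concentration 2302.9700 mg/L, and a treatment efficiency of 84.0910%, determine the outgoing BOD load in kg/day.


Load_in = volume * conc / 1000 = 249.4100 * 2302.9700 / 1000 = 574.3837 kg/day
Removed = Load_in * eff / 100 = 574.3837 * 84.0910 / 100 = 483.0050 kg/day
Load_out = Load_in - Removed = 574.3837 - 483.0050 = 91.3787 kg/day


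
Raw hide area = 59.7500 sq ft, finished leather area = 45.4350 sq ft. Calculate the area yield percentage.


Formula: Yield = finished / raw * 100
Substituting: Yield = 45.4350 / 59.7500 * 100
Result: 76.0418 %


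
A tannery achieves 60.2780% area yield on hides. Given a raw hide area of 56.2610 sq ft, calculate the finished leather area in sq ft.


Formula: finished = raw * yield / 100
Substituting: finished = 56.2610 * 60.2780 / 100
Result: 33.9130 sq ft


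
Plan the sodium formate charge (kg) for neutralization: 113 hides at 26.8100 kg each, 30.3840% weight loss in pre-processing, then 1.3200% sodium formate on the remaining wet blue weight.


Total_raw = N * avg_wt = 113 * 26.8100 = 3029.5300 kg
Substrate = Total_raw * (1 - loss/100) = 3029.5300 * (1 - 30.3840/100) = 2109.0376 kg
Neutralizer = Substrate * pct / 100 = 2109.0376 * 1.3200 / 100 = 27.8393 kg


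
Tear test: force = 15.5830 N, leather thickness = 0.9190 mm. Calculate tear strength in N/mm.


Formula: Tear strength = force / thickness
Substituting: Tear strength = 15.5830 / 0.9190
Result: 16.9565 N/mm


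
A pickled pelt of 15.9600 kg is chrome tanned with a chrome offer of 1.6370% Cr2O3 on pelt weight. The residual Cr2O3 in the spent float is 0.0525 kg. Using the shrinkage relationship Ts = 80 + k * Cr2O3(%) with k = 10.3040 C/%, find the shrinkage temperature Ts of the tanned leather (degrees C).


Offered = pelt * offer_pct / 100 = 15.9600 * 1.6370 / 100 = 0.2613 kg
Uptake = offered - residual = 0.2613 - 0.0525 = 0.2088 kg
Cr2O3% on pelt = uptake / pelt * 100 = 0.2088 / 15.9600 * 100 = 1.3081 %
Ts = 80 + k * Cr2O3% = 80 + 10.3040 * 1.3081 = 93.4782 C


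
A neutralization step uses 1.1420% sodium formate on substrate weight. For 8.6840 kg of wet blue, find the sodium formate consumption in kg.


Formula: Neutralizer = substrate * pct / 100
Substituting: Neutralizer = 8.6840 * 1.1420 / 100
Result: 0.0991713 kg


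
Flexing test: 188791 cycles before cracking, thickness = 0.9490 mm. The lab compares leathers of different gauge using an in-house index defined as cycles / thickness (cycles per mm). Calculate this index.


Formula: Index = cycles / thickness
Substituting: Index = 188791 / 0.9490
Result: 198936.7756 cycles/mm


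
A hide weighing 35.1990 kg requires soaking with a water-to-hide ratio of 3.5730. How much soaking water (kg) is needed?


Formula: Water = hide_weight * ratio
Substituting: Water = 35.1990 * 3.5730
Result: 125.7660 kg


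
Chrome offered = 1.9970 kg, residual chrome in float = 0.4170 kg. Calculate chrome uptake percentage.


Formula: Uptake = (offered - residual) / offered * 100
Substituting: Uptake = (1.9970 - 0.4170) / 1.9970 * 100
Result: 79.1187 %


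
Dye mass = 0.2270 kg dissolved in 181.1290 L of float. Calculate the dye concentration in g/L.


Formula: Conc = dye_mass(kg) / volume(L) * 1000
Substituting: Conc = 0.2270 / 181.1290 * 1000
Result: 1.2533 g/L


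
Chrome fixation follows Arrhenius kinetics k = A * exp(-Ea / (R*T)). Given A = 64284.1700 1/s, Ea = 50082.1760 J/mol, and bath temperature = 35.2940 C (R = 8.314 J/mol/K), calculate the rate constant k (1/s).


T_K = T_C + 273.15 = 35.2940 + 273.15 = 308.4440 K
exponent = -Ea / (R * T_K) = -50082.1760 / (8.314 * 308.4440) = -19.5298
k = A * exp(exponent) = 64284.1700 * exp(-19.5298) = 2.1205e-04 1/s


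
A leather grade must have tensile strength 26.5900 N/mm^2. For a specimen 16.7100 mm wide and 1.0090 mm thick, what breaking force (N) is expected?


Formula: F = TS * w * t
Substituting: F = 26.5900 * 16.7100 * 1.0090
Result: 448.3178 N


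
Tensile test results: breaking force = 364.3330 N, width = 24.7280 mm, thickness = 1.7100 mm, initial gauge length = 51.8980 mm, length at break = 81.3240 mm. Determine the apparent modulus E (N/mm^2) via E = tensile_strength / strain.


TS = F / (w * t) = 364.3330 / (24.7280 * 1.7100) = 8.6162 N/mm^2
strain = (Lf - L0) / L0 = (81.3240 - 51.8980) / 51.8980 = 0.5670
E = TS / strain = 8.6162 / 0.5670 = 15.1961 N/mm^2


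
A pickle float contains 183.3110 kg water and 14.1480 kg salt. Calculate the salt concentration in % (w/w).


Formula: Conc = salt / (water + salt) * 100
Substituting: Conc = 14.1480 / (183.3110 + 14.1480) * 100
Result: 7.1650 %


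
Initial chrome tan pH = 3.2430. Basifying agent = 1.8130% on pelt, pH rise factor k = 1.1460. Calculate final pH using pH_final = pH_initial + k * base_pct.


Formula: pH_final = pH_initial + k * base_pct
Substituting: pH_final = 3.2430 + 1.1460 * 1.8130
Result: 5.3207


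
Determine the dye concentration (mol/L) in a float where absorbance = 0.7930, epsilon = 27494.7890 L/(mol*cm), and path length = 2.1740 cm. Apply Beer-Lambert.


Formula: c = A / (epsilon * l)
Substituting: c = 0.7930 / (27494.7890 * 2.1740)
Result: 1.3267e-05 mol/L


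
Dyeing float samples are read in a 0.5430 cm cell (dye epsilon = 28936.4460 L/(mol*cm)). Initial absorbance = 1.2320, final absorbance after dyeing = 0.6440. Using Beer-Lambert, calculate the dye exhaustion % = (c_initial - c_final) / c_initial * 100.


c_initial = A_i / (epsilon * l) = 1.2320 / (28936.4460 * 0.5430) = 7.8409e-05 mol/L
c_final = A_f / (epsilon * l) = 0.6440 / (28936.4460 * 0.5430) = 4.0987e-05 mol/L
Exhaustion = (c_initial - c_final) / c_initial * 100 = (7.8409e-05 - 4.0987e-05) / 7.8409e-05 * 100 = 47.7273 %


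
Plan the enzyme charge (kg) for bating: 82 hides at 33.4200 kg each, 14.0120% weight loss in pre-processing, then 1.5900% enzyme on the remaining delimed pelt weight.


Total_raw = N * avg_wt = 82 * 33.4200 = 2740.4400 kg
Substrate = Total_raw * (1 - loss/100) = 2740.4400 * (1 - 14.0120/100) = 2356.4495 kg
Enzyme = Substrate * pct / 100 = 2356.4495 * 1.5900 / 100 = 37.4675 kg


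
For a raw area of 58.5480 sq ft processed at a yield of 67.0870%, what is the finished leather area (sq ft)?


Formula: finished = raw * yield / 100
Substituting: finished = 58.5480 * 67.0870 / 100
Result: 39.2781 sq ft


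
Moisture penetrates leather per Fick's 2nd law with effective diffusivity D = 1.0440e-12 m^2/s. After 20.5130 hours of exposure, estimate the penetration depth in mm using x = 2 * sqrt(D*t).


t = 20.5130 hr * 3600 = 73846.8000 s
D * t = 1.0440e-12 * 73846.8000 = 7.7096e-08
x = 2 * sqrt(D*t) = 2 * sqrt(7.7096e-08) = 5.5532e-04 m = 0.5553 mm


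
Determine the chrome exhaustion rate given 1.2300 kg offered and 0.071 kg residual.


Formula: Uptake = (offered - residual) / offered * 100
Substituting: Uptake = (1.2300 - 0.071) / 1.2300 * 100
Result: 94.2276 %


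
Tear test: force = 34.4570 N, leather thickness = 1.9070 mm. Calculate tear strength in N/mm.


Formula: Tear strength = force / thickness
Substituting: Tear strength = 34.4570 / 1.9070
Result: 18.0687 N/mm


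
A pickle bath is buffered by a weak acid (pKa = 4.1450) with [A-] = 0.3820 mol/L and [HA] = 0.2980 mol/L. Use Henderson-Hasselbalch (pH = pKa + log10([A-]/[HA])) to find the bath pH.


ratio = [A-] / [HA] = 0.3820 / 0.2980 = 1.2819
log10(ratio) = 0.1078
pH = pKa + log10(ratio) = 4.1450 + 0.1078 = 4.2528


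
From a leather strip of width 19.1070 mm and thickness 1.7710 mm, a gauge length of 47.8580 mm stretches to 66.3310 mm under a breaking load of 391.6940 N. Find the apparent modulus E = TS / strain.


TS = F / (w * t) = 391.6940 / (19.1070 * 1.7710) = 11.5754 N/mm^2
strain = (Lf - L0) / L0 = (66.3310 - 47.8580) / 47.8580 = 0.3860
E = TS / strain = 11.5754 / 0.3860 = 29.9884 N/mm^2


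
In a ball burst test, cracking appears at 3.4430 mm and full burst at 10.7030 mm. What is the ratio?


Formula: Ratio = crack / burst
Substituting: Ratio = 3.4430 / 10.7030
Result: 0.3217


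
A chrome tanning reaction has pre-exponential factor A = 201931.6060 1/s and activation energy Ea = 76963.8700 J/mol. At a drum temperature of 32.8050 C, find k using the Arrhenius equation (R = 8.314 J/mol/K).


T_K = T_C + 273.15 = 32.8050 + 273.15 = 305.9550 K
exponent = -Ea / (R * T_K) = -76963.8700 / (8.314 * 305.9550) = -30.2565
k = A * exp(exponent) = 201931.6060 * exp(-30.2565) = 1.4620e-08 1/s


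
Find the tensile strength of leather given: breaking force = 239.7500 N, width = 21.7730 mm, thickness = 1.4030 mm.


Formula: TS = force / (width * thickness)
Substituting: TS = 239.7500 / (21.7730 * 1.4030)
Result: 7.8484 N/mm^2


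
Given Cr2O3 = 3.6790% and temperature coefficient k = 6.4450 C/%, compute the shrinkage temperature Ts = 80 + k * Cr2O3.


Formula: Ts = 80 + k * Cr2O3
Substituting: Ts = 80 + 6.4450 * 3.6790
Result: 103.7112 C


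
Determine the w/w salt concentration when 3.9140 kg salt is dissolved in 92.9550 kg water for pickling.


Formula: Conc = salt / (water + salt) * 100
Substituting: Conc = 3.9140 / (92.9550 + 3.9140) * 100
Result: 4.0405 %


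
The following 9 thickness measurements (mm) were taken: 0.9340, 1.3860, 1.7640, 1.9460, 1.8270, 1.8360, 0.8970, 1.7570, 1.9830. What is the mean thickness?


Formula: Average = sum / n
Substituting: Average = 14.3300 / 9
Result: 1.5922 mm


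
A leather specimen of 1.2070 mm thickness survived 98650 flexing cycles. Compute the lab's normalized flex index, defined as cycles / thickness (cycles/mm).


Formula: Index = cycles / thickness
Substituting: Index = 98650 / 1.2070
Result: 81731.5659 cycles/mm


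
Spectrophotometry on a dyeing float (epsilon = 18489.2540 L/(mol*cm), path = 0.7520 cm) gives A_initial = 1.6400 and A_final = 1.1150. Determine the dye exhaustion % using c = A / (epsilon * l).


c_initial = A_i / (epsilon * l) = 1.6400 / (18489.2540 * 0.7520) = 1.1795e-04 mol/L
c_final = A_f / (epsilon * l) = 1.1150 / (18489.2540 * 0.7520) = 8.0193e-05 mol/L
Exhaustion = (c_initial - c_final) / c_initial * 100 = (1.1795e-04 - 8.0193e-05) / 1.1795e-04 * 100 = 32.0122 %


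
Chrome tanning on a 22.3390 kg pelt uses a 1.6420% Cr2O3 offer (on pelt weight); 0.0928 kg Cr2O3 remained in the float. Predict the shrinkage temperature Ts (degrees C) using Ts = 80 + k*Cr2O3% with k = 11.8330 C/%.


Offered = pelt * offer_pct / 100 = 22.3390 * 1.6420 / 100 = 0.3668 kg
Uptake = offered - residual = 0.3668 - 0.0928 = 0.2740 kg
Cr2O3% on pelt = uptake / pelt * 100 = 0.2740 / 22.3390 * 100 = 1.2266 %
Ts = 80 + k * Cr2O3% = 80 + 11.8330 * 1.2266 = 94.5142 C


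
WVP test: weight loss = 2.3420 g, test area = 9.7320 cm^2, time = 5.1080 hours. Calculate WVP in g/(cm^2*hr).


Formula: WVP = loss / (area * time)
Substituting: WVP = 2.3420 / (9.7320 * 5.1080)
Result: 0.0471123 g/(cm^2*hr)


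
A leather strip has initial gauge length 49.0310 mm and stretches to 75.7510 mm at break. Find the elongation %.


Formula: Elongation = (Lf - L0) / L0 * 100
Substituting: Elongation = (75.7510 - 49.0310) / 49.0310 * 100
Result: 54.4961 %


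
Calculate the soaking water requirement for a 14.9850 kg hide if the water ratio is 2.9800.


Formula: Water = hide_weight * ratio
Substituting: Water = 14.9850 * 2.9800
Result: 44.6553 kg


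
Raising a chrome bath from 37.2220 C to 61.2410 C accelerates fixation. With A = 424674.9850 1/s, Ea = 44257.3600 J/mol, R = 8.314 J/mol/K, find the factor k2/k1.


T1 = 37.2220 + 273.15 = 310.3720 K; T2 = 61.2410 + 273.15 = 334.3910 K
k1 = A * exp(-Ea/(R*T1)) = 424674.9850 * exp(-44257.3600/(8.314*310.3720)) = 0.0151151 1/s
k2 = A * exp(-Ea/(R*T2)) = 424674.9850 * exp(-44257.3600/(8.314*334.3910)) = 0.0518133 1/s
k2/k1 = 0.0518133 / 0.0151151 = 3.4279


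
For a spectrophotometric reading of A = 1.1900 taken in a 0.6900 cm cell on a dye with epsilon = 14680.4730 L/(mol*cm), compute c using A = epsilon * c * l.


Formula: c = A / (epsilon * l)
Substituting: c = 1.1900 / (14680.4730 * 0.6900)
Result: 1.1748e-04 mol/L


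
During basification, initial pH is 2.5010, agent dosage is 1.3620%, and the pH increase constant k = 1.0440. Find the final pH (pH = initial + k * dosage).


Formula: pH_final = pH_initial + k * base_pct
Substituting: pH_final = 2.5010 + 1.0440 * 1.3620
Result: 3.9229


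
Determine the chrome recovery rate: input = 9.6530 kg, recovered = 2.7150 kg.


Formula: Recovery = recovered / input * 100
Substituting: Recovery = 2.7150 / 9.6530 * 100
Result: 28.1260 %


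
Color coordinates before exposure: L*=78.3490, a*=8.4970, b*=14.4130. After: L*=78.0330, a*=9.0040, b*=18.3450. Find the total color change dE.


dL = -0.3160, da = 0.5070, db = 3.9320
dE = sqrt((-0.3160)^2 + 0.5070^2 + 3.9320^2) = 3.9771


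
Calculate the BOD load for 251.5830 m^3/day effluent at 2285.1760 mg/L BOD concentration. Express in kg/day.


Formula: BOD_load = volume * conc / 1000
Substituting: BOD_load = 251.5830 * 2285.1760 / 1000
Result: 574.9114 kg/day


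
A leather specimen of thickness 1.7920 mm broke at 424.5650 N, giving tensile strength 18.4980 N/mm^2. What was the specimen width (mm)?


Formula: w = F / (TS * t)
Substituting: w = 424.5650 / (18.4980 * 1.7920)
Result: 12.8080 mm


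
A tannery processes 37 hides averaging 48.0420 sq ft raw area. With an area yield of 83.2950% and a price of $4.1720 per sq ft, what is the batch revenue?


Raw_total = N * avg_area = 37 * 48.0420 = 1777.5540 sq ft
Finished = Raw_total * yield / 100 = 1777.5540 * 83.2950 / 100 = 1480.6136 sq ft
Value = Finished * price = 1480.6136 * 4.1720 = 6177.1200 $


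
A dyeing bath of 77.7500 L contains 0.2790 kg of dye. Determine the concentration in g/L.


Formula: Conc = dye_mass(kg) / volume(L) * 1000
Substituting: Conc = 0.2790 / 77.7500 * 1000
Result: 3.5884 g/L


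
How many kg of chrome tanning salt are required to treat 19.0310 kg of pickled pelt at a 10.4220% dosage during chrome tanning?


Formula: Chrome = substrate * pct / 100
Substituting: Chrome = 19.0310 * 10.4220 / 100
Result: 1.9834 kg


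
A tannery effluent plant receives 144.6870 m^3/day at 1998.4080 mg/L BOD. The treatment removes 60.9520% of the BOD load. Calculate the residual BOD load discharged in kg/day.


Load_in = volume * conc / 1000 = 144.6870 * 1998.4080 / 1000 = 289.1437 kg/day
Removed = Load_in * eff / 100 = 289.1437 * 60.9520 / 100 = 176.2388 kg/day
Load_out = Load_in - Removed = 289.1437 - 176.2388 = 112.9048 kg/day


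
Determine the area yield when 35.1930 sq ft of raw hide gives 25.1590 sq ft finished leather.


Formula: Yield = finished / raw * 100
Substituting: Yield = 25.1590 / 35.1930 * 100
Result: 71.4886 %


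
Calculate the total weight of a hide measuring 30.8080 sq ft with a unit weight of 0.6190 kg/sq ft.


Formula: Weight = area * weight_per_sqft
Substituting: Weight = 30.8080 * 0.6190
Result: 19.0702 kg


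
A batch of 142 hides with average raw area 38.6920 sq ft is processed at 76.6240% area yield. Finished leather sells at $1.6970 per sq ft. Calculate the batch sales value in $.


Raw_total = N * avg_area = 142 * 38.6920 = 5494.2640 sq ft
Finished = Raw_total * yield / 100 = 5494.2640 * 76.6240 / 100 = 4209.9248 sq ft
Value = Finished * price = 4209.9248 * 1.6970 = 7144.2425 $


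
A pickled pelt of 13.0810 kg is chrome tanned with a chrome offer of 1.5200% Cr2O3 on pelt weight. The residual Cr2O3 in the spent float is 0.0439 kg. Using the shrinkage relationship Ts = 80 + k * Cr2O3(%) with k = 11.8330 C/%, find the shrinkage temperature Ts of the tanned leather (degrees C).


Offered = pelt * offer_pct / 100 = 13.0810 * 1.5200 / 100 = 0.1988 kg
Uptake = offered - residual = 0.1988 - 0.0439 = 0.1549 kg
Cr2O3% on pelt = uptake / pelt * 100 = 0.1549 / 13.0810 * 100 = 1.1844 %
Ts = 80 + k * Cr2O3% = 80 + 11.8330 * 1.1844 = 94.0150 C


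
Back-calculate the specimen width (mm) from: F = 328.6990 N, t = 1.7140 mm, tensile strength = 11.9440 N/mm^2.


Formula: w = F / (TS * t)
Substituting: w = 328.6990 / (11.9440 * 1.7140)
Result: 16.0560 mm


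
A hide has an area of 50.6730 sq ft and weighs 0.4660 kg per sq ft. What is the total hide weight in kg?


Formula: Weight = area * weight_per_sqft
Substituting: Weight = 50.6730 * 0.4660
Result: 23.6136 kg


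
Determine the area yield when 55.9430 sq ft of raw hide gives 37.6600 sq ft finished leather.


Formula: Yield = finished / raw * 100
Substituting: Yield = 37.6600 / 55.9430 * 100
Result: 67.3185 %


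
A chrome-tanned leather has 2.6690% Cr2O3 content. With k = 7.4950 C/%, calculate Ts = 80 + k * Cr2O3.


Formula: Ts = 80 + k * Cr2O3
Substituting: Ts = 80 + 7.4950 * 2.6690
Result: 100.0042 C


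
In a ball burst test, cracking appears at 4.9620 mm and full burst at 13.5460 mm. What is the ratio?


Formula: Ratio = crack / burst
Substituting: Ratio = 4.9620 / 13.5460
Result: 0.3663


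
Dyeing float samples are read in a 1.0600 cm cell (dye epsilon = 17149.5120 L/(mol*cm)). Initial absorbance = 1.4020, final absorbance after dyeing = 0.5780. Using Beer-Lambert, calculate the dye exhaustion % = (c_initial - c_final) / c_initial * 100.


c_initial = A_i / (epsilon * l) = 1.4020 / (17149.5120 * 1.0600) = 7.7124e-05 mol/L
c_final = A_f / (epsilon * l) = 0.5780 / (17149.5120 * 1.0600) = 3.1796e-05 mol/L
Exhaustion = (c_initial - c_final) / c_initial * 100 = (7.7124e-05 - 3.1796e-05) / 7.7124e-05 * 100 = 58.7732 %


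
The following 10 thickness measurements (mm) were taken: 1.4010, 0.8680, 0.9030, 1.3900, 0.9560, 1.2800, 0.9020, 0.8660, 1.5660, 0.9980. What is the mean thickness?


Formula: Average = sum / n
Substituting: Average = 11.1300 / 10
Result: 1.1130 mm


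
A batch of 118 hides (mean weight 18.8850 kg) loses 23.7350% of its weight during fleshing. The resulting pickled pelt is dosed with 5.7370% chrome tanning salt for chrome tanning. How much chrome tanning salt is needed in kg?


Total_raw = N * avg_wt = 118 * 18.8850 = 2228.4300 kg
Substrate = Total_raw * (1 - loss/100) = 2228.4300 * (1 - 23.7350/100) = 1699.5121 kg
Chrome = Substrate * pct / 100 = 1699.5121 * 5.7370 / 100 = 97.5010 kg


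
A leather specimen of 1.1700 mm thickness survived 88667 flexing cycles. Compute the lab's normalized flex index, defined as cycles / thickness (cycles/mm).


Formula: Index = cycles / thickness
Substituting: Index = 88667 / 1.1700
Result: 75783.7607 cycles/mm


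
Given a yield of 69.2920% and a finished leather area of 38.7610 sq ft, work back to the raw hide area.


Formula: raw = finished * 100 / yield
Substituting: raw = 38.7610 * 100 / 69.2920
Result: 55.9386 sq ft


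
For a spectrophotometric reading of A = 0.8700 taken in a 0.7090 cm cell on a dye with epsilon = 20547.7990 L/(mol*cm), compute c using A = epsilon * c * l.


Formula: c = A / (epsilon * l)
Substituting: c = 0.8700 / (20547.7990 * 0.7090)
Result: 5.9718e-05 mol/L


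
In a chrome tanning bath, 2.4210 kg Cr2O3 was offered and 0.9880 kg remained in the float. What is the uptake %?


Formula: Uptake = (offered - residual) / offered * 100
Substituting: Uptake = (2.4210 - 0.9880) / 2.4210 * 100
Result: 59.1904 %


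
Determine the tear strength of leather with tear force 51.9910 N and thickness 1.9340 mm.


Formula: Tear strength = force / thickness
Substituting: Tear strength = 51.9910 / 1.9340
Result: 26.8826 N/mm


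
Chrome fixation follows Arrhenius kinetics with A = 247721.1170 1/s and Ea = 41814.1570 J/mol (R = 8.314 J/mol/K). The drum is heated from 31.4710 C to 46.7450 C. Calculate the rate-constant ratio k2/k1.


T1 = 31.4710 + 273.15 = 304.6210 K; T2 = 46.7450 + 273.15 = 319.8950 K
k1 = A * exp(-Ea/(R*T1)) = 247721.1170 * exp(-41814.1570/(8.314*304.6210)) = 0.0167361 1/s
k2 = A * exp(-Ea/(R*T2)) = 247721.1170 * exp(-41814.1570/(8.314*319.8950)) = 0.0368142 1/s
k2/k1 = 0.0368142 / 0.0167361 = 2.1997


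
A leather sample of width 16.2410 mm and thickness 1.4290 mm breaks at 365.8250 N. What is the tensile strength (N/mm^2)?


Formula: TS = force / (width * thickness)
Substituting: TS = 365.8250 / (16.2410 * 1.4290)
Result: 15.7626 N/mm^2


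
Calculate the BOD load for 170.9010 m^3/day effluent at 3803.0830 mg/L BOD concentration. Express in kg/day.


Formula: BOD_load = volume * conc / 1000
Substituting: BOD_load = 170.9010 * 3803.0830 / 1000
Result: 649.9507 kg/day


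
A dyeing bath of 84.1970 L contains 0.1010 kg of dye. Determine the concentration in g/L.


Formula: Conc = dye_mass(kg) / volume(L) * 1000
Substituting: Conc = 0.1010 / 84.1970 * 1000
Result: 1.1996 g/L


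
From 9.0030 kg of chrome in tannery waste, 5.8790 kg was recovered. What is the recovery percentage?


Formula: Recovery = recovered / input * 100
Substituting: Recovery = 5.8790 / 9.0030 * 100
Result: 65.3005 %


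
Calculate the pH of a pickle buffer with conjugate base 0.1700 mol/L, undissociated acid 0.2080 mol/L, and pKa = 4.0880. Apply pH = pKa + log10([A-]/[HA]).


ratio = [A-] / [HA] = 0.1700 / 0.2080 = 0.8173
log10(ratio) = -0.0876144
pH = pKa + log10(ratio) = 4.0880 - 0.0876144 = 4.0004


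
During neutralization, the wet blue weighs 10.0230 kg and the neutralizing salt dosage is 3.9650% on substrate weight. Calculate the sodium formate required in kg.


Formula: Neutralizer = substrate * pct / 100
Substituting: Neutralizer = 10.0230 * 3.9650 / 100
Result: 0.3974 kg


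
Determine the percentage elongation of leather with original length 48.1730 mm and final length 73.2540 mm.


Formula: Elongation = (Lf - L0) / L0 * 100
Substituting: Elongation = (73.2540 - 48.1730) / 48.1730 * 100
Result: 52.0644 %


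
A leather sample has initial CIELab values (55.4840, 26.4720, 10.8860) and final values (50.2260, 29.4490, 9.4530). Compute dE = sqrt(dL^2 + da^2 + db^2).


dL = -5.2580, da = 2.9770, db = -1.4330
dE = sqrt((-5.2580)^2 + 2.9770^2 + (-1.4330)^2) = 6.2099


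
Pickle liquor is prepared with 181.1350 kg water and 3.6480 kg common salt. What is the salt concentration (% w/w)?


Formula: Conc = salt / (water + salt) * 100
Substituting: Conc = 3.6480 / (181.1350 + 3.6480) * 100
Result: 1.9742 %


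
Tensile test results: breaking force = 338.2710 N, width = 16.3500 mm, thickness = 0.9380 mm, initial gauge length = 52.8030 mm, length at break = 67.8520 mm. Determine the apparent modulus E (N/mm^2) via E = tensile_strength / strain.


TS = F / (w * t) = 338.2710 / (16.3500 * 0.9380) = 22.0569 N/mm^2
strain = (Lf - L0) / L0 = (67.8520 - 52.8030) / 52.8030 = 0.2850
E = TS / strain = 22.0569 / 0.2850 = 77.3918 N/mm^2


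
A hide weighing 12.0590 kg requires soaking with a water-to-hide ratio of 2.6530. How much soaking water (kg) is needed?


Formula: Water = hide_weight * ratio
Substituting: Water = 12.0590 * 2.6530
Result: 31.9925 kg


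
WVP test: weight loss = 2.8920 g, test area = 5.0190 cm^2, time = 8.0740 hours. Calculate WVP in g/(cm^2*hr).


Formula: WVP = loss / (area * time)
Substituting: WVP = 2.8920 / (5.0190 * 8.0740)
Result: 0.0713662 g/(cm^2*hr)


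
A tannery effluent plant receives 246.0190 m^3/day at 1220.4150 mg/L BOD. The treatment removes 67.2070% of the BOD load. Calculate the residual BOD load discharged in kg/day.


Load_in = volume * conc / 1000 = 246.0190 * 1220.4150 / 1000 = 300.2453 kg/day
Removed = Load_in * eff / 100 = 300.2453 * 67.2070 / 100 = 201.7858 kg/day
Load_out = Load_in - Removed = 300.2453 - 201.7858 = 98.4594 kg/day


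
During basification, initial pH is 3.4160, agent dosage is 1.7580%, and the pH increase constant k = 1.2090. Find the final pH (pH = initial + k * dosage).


Formula: pH_final = pH_initial + k * base_pct
Substituting: pH_final = 3.4160 + 1.2090 * 1.7580
Result: 5.5414


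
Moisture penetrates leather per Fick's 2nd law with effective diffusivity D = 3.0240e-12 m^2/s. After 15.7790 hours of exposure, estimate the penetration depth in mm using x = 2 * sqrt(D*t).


t = 15.7790 hr * 3600 = 56804.4000 s
D * t = 3.0240e-12 * 56804.4000 = 1.7178e-07
x = 2 * sqrt(D*t) = 2 * sqrt(1.7178e-07) = 8.2892e-04 m = 0.8289 mm


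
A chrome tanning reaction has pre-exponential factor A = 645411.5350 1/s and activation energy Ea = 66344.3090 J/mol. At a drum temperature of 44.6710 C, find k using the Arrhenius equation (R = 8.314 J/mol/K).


T_K = T_C + 273.15 = 44.6710 + 273.15 = 317.8210 K
exponent = -Ea / (R * T_K) = -66344.3090 / (8.314 * 317.8210) = -25.1079
k = A * exp(exponent) = 645411.5350 * exp(-25.1079) = 8.0463e-06 1/s


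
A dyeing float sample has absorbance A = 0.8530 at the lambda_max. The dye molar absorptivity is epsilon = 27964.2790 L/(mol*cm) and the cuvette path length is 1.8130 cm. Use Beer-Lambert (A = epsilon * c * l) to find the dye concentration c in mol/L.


Formula: c = A / (epsilon * l)
Substituting: c = 0.8530 / (27964.2790 * 1.8130)
Result: 1.6825e-05 mol/L


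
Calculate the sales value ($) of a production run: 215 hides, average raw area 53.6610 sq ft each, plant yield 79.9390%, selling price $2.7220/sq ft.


Raw_total = N * avg_area = 215 * 53.6610 = 11537.1150 sq ft
Finished = Raw_total * yield / 100 = 11537.1150 * 79.9390 / 100 = 9222.6544 sq ft
Value = Finished * price = 9222.6544 * 2.7220 = 25104.0652 $


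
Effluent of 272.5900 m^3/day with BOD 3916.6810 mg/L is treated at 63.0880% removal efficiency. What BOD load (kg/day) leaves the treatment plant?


Load_in = volume * conc / 1000 = 272.5900 * 3916.6810 / 1000 = 1067.6481 kg/day
Removed = Load_in * eff / 100 = 1067.6481 * 63.0880 / 100 = 673.5578 kg/day
Load_out = Load_in - Removed = 1067.6481 - 673.5578 = 394.0903 kg/day


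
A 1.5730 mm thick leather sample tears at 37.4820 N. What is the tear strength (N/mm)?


Formula: Tear strength = force / thickness
Substituting: Tear strength = 37.4820 / 1.5730
Result: 23.8284 N/mm


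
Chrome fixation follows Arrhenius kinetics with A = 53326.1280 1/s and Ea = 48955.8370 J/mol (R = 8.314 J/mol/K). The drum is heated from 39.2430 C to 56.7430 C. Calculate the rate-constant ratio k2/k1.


T1 = 39.2430 + 273.15 = 312.3930 K; T2 = 56.7430 + 273.15 = 329.8930 K
k1 = A * exp(-Ea/(R*T1)) = 53326.1280 * exp(-48955.8370/(8.314*312.3930)) = 3.4740e-04 1/s
k2 = A * exp(-Ea/(R*T2)) = 53326.1280 * exp(-48955.8370/(8.314*329.8930)) = 9.4424e-04 1/s
k2/k1 = 9.4424e-04 / 3.4740e-04 = 2.7180


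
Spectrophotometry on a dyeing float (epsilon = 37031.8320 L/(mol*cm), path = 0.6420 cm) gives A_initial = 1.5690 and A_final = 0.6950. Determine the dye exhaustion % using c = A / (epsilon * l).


c_initial = A_i / (epsilon * l) = 1.5690 / (37031.8320 * 0.6420) = 6.5995e-05 mol/L
c_final = A_f / (epsilon * l) = 0.6950 / (37031.8320 * 0.6420) = 2.9233e-05 mol/L
Exhaustion = (c_initial - c_final) / c_initial * 100 = (6.5995e-05 - 2.9233e-05) / 6.5995e-05 * 100 = 55.7043 %


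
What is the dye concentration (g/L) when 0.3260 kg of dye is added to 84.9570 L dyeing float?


Formula: Conc = dye_mass(kg) / volume(L) * 1000
Substituting: Conc = 0.3260 / 84.9570 * 1000
Result: 3.8372 g/L


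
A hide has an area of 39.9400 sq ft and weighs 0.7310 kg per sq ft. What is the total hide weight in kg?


Formula: Weight = area * weight_per_sqft
Substituting: Weight = 39.9400 * 0.7310
Result: 29.1961 kg


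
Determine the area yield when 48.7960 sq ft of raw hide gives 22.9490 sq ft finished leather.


Formula: Yield = finished / raw * 100
Substituting: Yield = 22.9490 / 48.7960 * 100
Result: 47.0305 %


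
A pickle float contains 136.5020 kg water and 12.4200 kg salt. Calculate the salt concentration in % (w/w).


Formula: Conc = salt / (water + salt) * 100
Substituting: Conc = 12.4200 / (136.5020 + 12.4200) * 100
Result: 8.3399 %


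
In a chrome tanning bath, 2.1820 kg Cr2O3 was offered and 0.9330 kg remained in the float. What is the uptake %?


Formula: Uptake = (offered - residual) / offered * 100
Substituting: Uptake = (2.1820 - 0.9330) / 2.1820 * 100
Result: 57.2411 %


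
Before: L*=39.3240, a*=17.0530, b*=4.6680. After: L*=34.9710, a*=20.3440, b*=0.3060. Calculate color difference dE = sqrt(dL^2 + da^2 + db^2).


dL = -4.3530, da = 3.2910, db = -4.3620
dE = sqrt((-4.3530)^2 + 3.2910^2 + (-4.3620)^2) = 6.9862


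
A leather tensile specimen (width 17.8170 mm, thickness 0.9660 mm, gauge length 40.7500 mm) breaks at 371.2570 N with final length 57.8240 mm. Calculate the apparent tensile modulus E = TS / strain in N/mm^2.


TS = F / (w * t) = 371.2570 / (17.8170 * 0.9660) = 21.5706 N/mm^2
strain = (Lf - L0) / L0 = (57.8240 - 40.7500) / 40.7500 = 0.4190
E = TS / strain = 21.5706 / 0.4190 = 51.4820 N/mm^2


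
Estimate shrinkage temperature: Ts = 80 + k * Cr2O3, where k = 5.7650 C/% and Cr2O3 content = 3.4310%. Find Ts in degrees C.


Formula: Ts = 80 + k * Cr2O3
Substituting: Ts = 80 + 5.7650 * 3.4310
Result: 99.7797 C


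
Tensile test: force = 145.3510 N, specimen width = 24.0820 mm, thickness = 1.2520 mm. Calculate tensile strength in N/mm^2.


Formula: TS = force / (width * thickness)
Substituting: TS = 145.3510 / (24.0820 * 1.2520)
Result: 4.8208 N/mm^2


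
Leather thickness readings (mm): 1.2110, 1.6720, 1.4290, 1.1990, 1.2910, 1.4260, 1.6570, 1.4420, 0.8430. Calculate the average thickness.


Formula: Average = sum / n
Substituting: Average = 12.1700 / 9
Result: 1.3522 mm


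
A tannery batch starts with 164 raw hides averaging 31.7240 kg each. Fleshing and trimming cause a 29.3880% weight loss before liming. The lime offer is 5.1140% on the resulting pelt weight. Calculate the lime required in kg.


Total_raw = N * avg_wt = 164 * 31.7240 = 5202.7360 kg
Substrate = Total_raw * (1 - loss/100) = 5202.7360 * (1 - 29.3880/100) = 3673.7559 kg
Lime = Substrate * pct / 100 = 3673.7559 * 5.1140 / 100 = 187.8759 kg


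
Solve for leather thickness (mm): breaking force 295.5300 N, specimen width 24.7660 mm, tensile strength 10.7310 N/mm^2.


Formula: t = F / (TS * w)
Substituting: t = 295.5300 / (10.7310 * 24.7660)
Result: 1.1120 mm


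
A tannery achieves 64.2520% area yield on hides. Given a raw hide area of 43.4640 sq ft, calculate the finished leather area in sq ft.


Formula: finished = raw * yield / 100
Substituting: finished = 43.4640 * 64.2520 / 100
Result: 27.9265 sq ft


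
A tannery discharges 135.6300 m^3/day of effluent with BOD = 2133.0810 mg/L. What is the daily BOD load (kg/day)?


Formula: BOD_load = volume * conc / 1000
Substituting: BOD_load = 135.6300 * 2133.0810 / 1000
Result: 289.3098 kg/day


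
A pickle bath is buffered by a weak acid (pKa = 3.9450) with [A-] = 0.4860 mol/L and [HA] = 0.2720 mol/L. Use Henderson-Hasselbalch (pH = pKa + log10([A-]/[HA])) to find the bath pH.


ratio = [A-] / [HA] = 0.4860 / 0.2720 = 1.7868
log10(ratio) = 0.2521
pH = pKa + log10(ratio) = 3.9450 + 0.2521 = 4.1971


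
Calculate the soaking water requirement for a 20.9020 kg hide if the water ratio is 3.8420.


Formula: Water = hide_weight * ratio
Substituting: Water = 20.9020 * 3.8420
Result: 80.3055 kg


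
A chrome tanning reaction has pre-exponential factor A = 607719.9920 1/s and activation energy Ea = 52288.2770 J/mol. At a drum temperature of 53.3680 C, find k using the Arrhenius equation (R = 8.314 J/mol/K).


T_K = T_C + 273.15 = 53.3680 + 273.15 = 326.5180 K
exponent = -Ea / (R * T_K) = -52288.2770 / (8.314 * 326.5180) = -19.2614
k = A * exp(exponent) = 607719.9920 * exp(-19.2614) = 0.00262178 1/s


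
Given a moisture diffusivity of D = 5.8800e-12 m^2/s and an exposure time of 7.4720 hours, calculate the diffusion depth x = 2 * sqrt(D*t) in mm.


t = 7.4720 hr * 3600 = 26899.2000 s
D * t = 5.8800e-12 * 26899.2000 = 1.5817e-07
x = 2 * sqrt(D*t) = 2 * sqrt(1.5817e-07) = 7.9541e-04 m = 0.7954 mm


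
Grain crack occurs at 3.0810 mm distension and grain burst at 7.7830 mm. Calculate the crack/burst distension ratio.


Formula: Ratio = crack / burst
Substituting: Ratio = 3.0810 / 7.7830
Result: 0.3959


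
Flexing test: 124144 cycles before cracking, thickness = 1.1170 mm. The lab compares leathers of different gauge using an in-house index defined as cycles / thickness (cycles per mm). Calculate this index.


Formula: Index = cycles / thickness
Substituting: Index = 124144 / 1.1170
Result: 111140.5551 cycles/mm
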